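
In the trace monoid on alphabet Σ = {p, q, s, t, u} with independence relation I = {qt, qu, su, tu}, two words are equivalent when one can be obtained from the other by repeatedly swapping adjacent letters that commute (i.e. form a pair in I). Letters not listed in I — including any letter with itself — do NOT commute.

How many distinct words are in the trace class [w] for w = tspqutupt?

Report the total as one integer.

#0=t has no predecessor
#1=s depends on [0:t]
#2=p depends on [1:s]
#3=q depends on [2:p]
#4=u depends on [2:p]
#5=t depends on [2:p]
#6=u depends on [4:u]
#7=p depends on [3:q, 5:t, 6:u]
#8=t depends on [7:p]
sources: [0:t]
N(rest) = Σ N(rest − s) over sources s of rest; N(one piece) = 1:
  size 1 → [8]=1
  size 2 → [7,8]=1
  size 3 → [3,7,8]=1  [5,7,8]=1  [6,7,8]=1
  size 4 → [3,5,7,8]=2  [3,6,7,8]=2  [4,6,7,8]=1  [5,6,7,8]=2
  size 5 → [3,4,6,7,8]=3  [3,5,6,7,8]=6  [4,5,6,7,8]=3
  size 6 → [3,4,5,6,7,8]=12
  size 7 → [2,3,4,5,6,7,8]=12
  first=0(t) contributes 12

12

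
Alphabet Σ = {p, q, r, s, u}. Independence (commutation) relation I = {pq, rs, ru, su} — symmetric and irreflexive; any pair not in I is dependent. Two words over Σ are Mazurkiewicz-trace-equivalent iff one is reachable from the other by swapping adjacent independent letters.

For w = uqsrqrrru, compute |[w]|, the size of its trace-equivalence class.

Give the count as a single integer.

#0=u has no predecessor
#1=q depends on [0:u]
#2=s depends on [1:q]
#3=r depends on [1:q]
#4=q depends on [2:s, 3:r]
#5=r depends on [4:q]
#6=r depends on [5:r]
#7=r depends on [6:r]
#8=u depends on [4:q]
sources: [0:u]
N(rest) = Σ N(rest − s) over sources s of rest; N(one piece) = 1:
  size 1 → [7]=1  [8]=1
  size 2 → [6,7]=1  [7,8]=2
  size 3 → [5,6,7]=1  [6,7,8]=3
  size 4 → [5,6,7,8]=4
  size 5 → [4,5,6,7,8]=4
  size 6 → [2,4,5,6,7,8]=4  [3,4,5,6,7,8]=4
  size 7 → [2,3,4,5,6,7,8]=8
  first=0(u) contributes 8

8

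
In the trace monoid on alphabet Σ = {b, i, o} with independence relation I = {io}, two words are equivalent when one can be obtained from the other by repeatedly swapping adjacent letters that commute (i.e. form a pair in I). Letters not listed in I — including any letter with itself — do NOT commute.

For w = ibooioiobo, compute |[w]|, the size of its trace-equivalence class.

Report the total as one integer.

#0=i has no predecessor
#1=b depends on [0:i]
#2=o depends on [1:b]
#3=o depends on [2:o]
#4=i depends on [1:b]
#5=o depends on [3:o]
#6=i depends on [4:i]
#7=o depends on [5:o]
#8=b depends on [6:i, 7:o]
#9=o depends on [8:b]
sources: [0:i]
N(rest) = Σ N(rest − s) over sources s of rest; N(one piece) = 1:
  size 1 → [9]=1
  size 2 → [8,9]=1
  size 3 → [6,8,9]=1  [7,8,9]=1
  size 4 → [4,6,8,9]=1  [5,7,8,9]=1  [6,7,8,9]=2
  size 5 → [3,5,7,8,9]=1  [4,6,7,8,9]=3  [5,6,7,8,9]=3
  size 6 → [2,3,5,7,8,9]=1  [3,5,6,7,8,9]=4  [4,5,6,7,8,9]=6
  size 7 → [2,3,5,6,7,8,9]=5  [3,4,5,6,7,8,9]=10
  size 8 → [2,3,4,5,6,7,8,9]=15
  first=0(i) contributes 15

15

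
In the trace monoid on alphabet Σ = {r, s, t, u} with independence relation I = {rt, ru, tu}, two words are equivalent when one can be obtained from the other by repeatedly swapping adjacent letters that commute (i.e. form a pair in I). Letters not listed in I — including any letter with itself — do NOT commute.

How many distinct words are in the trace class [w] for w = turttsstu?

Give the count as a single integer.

40

0(t) covers ∅
1(u) covers ∅
2(r) covers ∅
3(t) covers 0:t
4(t) covers 3:t
5(s) covers 1:u, 2:r, 4:t
6(s) covers 5:s
7(t) covers 6:s
8(u) covers 6:s
floor of heap: 0:t, 1:u, 2:r
completions by unplaced set U, small U first (add the entries for U minus each lowest piece of U):
  |U|=1: {7}:1  {8}:1
  |U|=2: {7,8}:2
  |U|=3: {6,7,8}:2
  |U|=4: {5,6,7,8}:2
  |U|=5: {1,5,6,7,8}:2  {2,5,6,7,8}:2  {4,5,6,7,8}:2
  |U|=6: {1,2,5,6,7,8}:4  {1,4,5,6,7,8}:4  {2,4,5,6,7,8}:4  {3,4,5,6,7,8}:2
  |U|=7: {0,3,4,5,6,7,8}:2  {1,2,4,5,6,7,8}:12  {1,3,4,5,6,7,8}:6  {2,3,4,5,6,7,8}:6
  start at 0(t): 24
  start at 1(u): 8
  start at 2(r): 8
sum over floor = 40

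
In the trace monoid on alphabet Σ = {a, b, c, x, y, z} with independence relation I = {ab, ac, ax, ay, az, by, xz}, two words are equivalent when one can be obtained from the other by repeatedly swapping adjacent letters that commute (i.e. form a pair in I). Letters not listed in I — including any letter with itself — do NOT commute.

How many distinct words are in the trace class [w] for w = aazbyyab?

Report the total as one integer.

#0=a has no predecessor
#1=a depends on [0:a]
#2=z has no predecessor
#3=b depends on [2:z]
#4=y depends on [2:z]
#5=y depends on [4:y]
#6=a depends on [1:a]
#7=b depends on [3:b]
sources: [0:a, 2:z]
N(rest) = Σ N(rest − s) over sources s of rest; N(one piece) = 1:
  size 1 → [5]=1  [6]=1  [7]=1
  size 2 → [1,6]=1  [3,7]=1  [4,5]=1  [5,6]=2  [5,7]=2  [6,7]=2
  size 3 → [0,1,6]=1  [1,5,6]=3  [1,6,7]=3  [3,5,7]=3  [3,6,7]=3  [4,5,6]=3  [4,5,7]=3  [5,6,7]=6
  size 4 → [0,1,5,6]=4  [0,1,6,7]=4  [1,3,6,7]=6  [1,4,5,6]=6  [1,5,6,7]=12  [3,4,5,7]=6  [3,5,6,7]=12  [4,5,6,7]=12
  size 5 → [0,1,3,6,7]=10  [0,1,4,5,6]=10  [0,1,5,6,7]=20  [1,3,5,6,7]=30  [1,4,5,6,7]=30  [2,3,4,5,7]=6  [3,4,5,6,7]=30
  size 6 → [0,1,3,5,6,7]=60  [0,1,4,5,6,7]=60  [1,3,4,5,6,7]=90  [2,3,4,5,6,7]=36
  first=0(a) contributes 126
  first=2(z) contributes 210
|[w]| = 336

336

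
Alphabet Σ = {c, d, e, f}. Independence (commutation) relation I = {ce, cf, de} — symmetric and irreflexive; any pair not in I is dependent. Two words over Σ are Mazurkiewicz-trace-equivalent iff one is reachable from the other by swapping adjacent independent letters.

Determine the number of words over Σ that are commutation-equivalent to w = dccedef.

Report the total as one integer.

#0=d has no predecessor
#1=c depends on [0:d]
#2=c depends on [1:c]
#3=e has no predecessor
#4=d depends on [2:c]
#5=e depends on [3:e]
#6=f depends on [4:d, 5:e]
sources: [0:d, 3:e]
N(rest) = Σ N(rest − s) over sources s of rest; N(one piece) = 1:
  size 1 → [6]=1
  size 2 → [4,6]=1  [5,6]=1
  size 3 → [2,4,6]=1  [3,5,6]=1  [4,5,6]=2
  size 4 → [1,2,4,6]=1  [2,4,5,6]=3  [3,4,5,6]=3
  size 5 → [0,1,2,4,6]=1  [1,2,4,5,6]=4  [2,3,4,5,6]=6
  first=0(d) contributes 10
  first=3(e) contributes 5
|[w]| = 15

15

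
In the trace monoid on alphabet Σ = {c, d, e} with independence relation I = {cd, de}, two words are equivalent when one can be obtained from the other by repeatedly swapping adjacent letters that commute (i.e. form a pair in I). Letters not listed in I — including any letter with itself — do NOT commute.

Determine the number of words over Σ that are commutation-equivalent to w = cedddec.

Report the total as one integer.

0(c) covers ∅
1(e) covers 0:c
2(d) covers ∅
3(d) covers 2:d
4(d) covers 3:d
5(e) covers 1:e
6(c) covers 5:e
floor of heap: 0:c, 2:d
completions by unplaced set U, small U first (add the entries for U minus each lowest piece of U):
  |U|=1: {4}:1  {6}:1
  |U|=2: {3,4}:1  {4,6}:2  {5,6}:1
  |U|=3: {1,5,6}:1  {2,3,4}:1  {3,4,6}:3  {4,5,6}:3
  |U|=4: {0,1,5,6}:1  {1,4,5,6}:4  {2,3,4,6}:4  {3,4,5,6}:6
  |U|=5: {0,1,4,5,6}:5  {1,3,4,5,6}:10  {2,3,4,5,6}:10
  start at 0(c): 20
  start at 2(d): 15
sum over floor = 35

35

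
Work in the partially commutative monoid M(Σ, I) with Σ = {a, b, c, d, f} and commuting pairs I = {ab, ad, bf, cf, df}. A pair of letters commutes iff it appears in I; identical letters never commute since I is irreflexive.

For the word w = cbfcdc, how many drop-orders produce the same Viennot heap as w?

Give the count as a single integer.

0(c) covers ∅
1(b) covers 0:c
2(f) covers ∅
3(c) covers 1:b
4(d) covers 3:c
5(c) covers 4:d
floor of heap: 0:c, 2:f
completions by unplaced set U, small U first (add the entries for U minus each lowest piece of U):
  |U|=1: {2}:1  {5}:1
  |U|=2: {2,5}:2  {4,5}:1
  |U|=3: {2,4,5}:3  {3,4,5}:1
  |U|=4: {1,3,4,5}:1  {2,3,4,5}:4
  start at 0(c): 5
  start at 2(f): 1
sum over floor = 6

6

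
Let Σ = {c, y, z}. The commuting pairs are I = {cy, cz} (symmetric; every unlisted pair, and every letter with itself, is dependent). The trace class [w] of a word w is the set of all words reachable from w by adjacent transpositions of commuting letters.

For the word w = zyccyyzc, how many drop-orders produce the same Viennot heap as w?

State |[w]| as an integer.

56

piece 0:z — minimal
piece 1:y rests on {0:z}
piece 2:c — minimal
piece 3:c rests on {2:c}
piece 4:y rests on {1:y}
piece 5:y rests on {4:y}
piece 6:z rests on {5:y}
piece 7:c rests on {3:c}
minimal pieces: {0:z, 2:c}
ways to finish when only these pieces remain (= sum over removing one remaining piece with nothing left below it):
  1 left: {6}→1  {7}→1
  2 left: {3,7}→1  {5,6}→1  {6,7}→2
  3 left: {2,3,7}→1  {3,6,7}→3  {4,5,6}→1  {5,6,7}→3
  4 left: {1,4,5,6}→1  {2,3,6,7}→4  {3,5,6,7}→6  {4,5,6,7}→4
  5 left: {0,1,4,5,6}→1  {1,4,5,6,7}→5  {2,3,5,6,7}→10  {3,4,5,6,7}→10
  6 left: {0,1,4,5,6,7}→6  {1,3,4,5,6,7}→15  {2,3,4,5,6,7}→20
  placing 0:z first → 35 extensions
  placing 2:c first → 21 extensions
total linear extensions = 56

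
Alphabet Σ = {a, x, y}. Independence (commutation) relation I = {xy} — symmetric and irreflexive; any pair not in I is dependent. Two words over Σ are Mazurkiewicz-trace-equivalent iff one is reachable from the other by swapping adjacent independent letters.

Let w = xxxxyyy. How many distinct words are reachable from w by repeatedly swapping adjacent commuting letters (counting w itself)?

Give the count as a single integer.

35

#0=x has no predecessor
#1=x depends on [0:x]
#2=x depends on [1:x]
#3=x depends on [2:x]
#4=y has no predecessor
#5=y depends on [4:y]
#6=y depends on [5:y]
sources: [0:x, 4:y]
N(rest) = Σ N(rest − s) over sources s of rest; N(one piece) = 1:
  size 1 → [3]=1  [6]=1
  size 2 → [2,3]=1  [3,6]=2  [5,6]=1
  size 3 → [1,2,3]=1  [2,3,6]=3  [3,5,6]=3  [4,5,6]=1
  size 4 → [0,1,2,3]=1  [1,2,3,6]=4  [2,3,5,6]=6  [3,4,5,6]=4
  size 5 → [0,1,2,3,6]=5  [1,2,3,5,6]=10  [2,3,4,5,6]=10
  first=0(x) contributes 20
  first=4(y) contributes 15
|[w]| = 35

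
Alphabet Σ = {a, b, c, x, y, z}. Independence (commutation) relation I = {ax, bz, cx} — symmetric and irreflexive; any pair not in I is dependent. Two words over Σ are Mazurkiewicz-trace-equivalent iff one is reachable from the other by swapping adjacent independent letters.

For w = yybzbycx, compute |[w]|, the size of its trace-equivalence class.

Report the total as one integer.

drop 0:y onto floor
drop 1:y onto {0:y}
drop 2:b onto {1:y}
drop 3:z onto {1:y}
drop 4:b onto {2:b}
drop 5:y onto {3:z, 4:b}
drop 6:c onto {5:y}
drop 7:x onto {5:y}
ground layer = {0:y}
drop-orders for the pieces not yet dropped (sum over which currently-grounded one goes next):
  1 to go: {6} 1  {7} 1
  2 to go: {6,7} 2
  3 to go: {5,6,7} 2
  4 to go: {3,5,6,7} 2  {4,5,6,7} 2
  5 to go: {2,4,5,6,7} 2  {3,4,5,6,7} 4
  6 to go: {2,3,4,5,6,7} 6
  if 0:y drops first: 6 orders

6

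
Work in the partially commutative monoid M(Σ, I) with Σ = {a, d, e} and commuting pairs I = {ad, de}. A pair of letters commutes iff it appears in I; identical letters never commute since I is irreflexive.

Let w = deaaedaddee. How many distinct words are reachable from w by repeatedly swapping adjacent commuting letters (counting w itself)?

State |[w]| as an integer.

330

#0=d has no predecessor
#1=e has no predecessor
#2=a depends on [1:e]
#3=a depends on [2:a]
#4=e depends on [3:a]
#5=d depends on [0:d]
#6=a depends on [4:e]
#7=d depends on [5:d]
#8=d depends on [7:d]
#9=e depends on [6:a]
#10=e depends on [9:e]
sources: [0:d, 1:e]
N(rest) = Σ N(rest − s) over sources s of rest; N(one piece) = 1:
  size 1 → [8]=1  [10]=1
  size 2 → [7,8]=1  [8,10]=2  [9,10]=1
  size 3 → [5,7,8]=1  [6,9,10]=1  [7,8,10]=3  [8,9,10]=3
  size 4 → [0,5,7,8]=1  [4,6,9,10]=1  [5,7,8,10]=4  [6,8,9,10]=4  [7,8,9,10]=6
  size 5 → [0,5,7,8,10]=5  [3,4,6,9,10]=1  [4,6,8,9,10]=5  [5,7,8,9,10]=10  [6,7,8,9,10]=10
  size 6 → [0,5,7,8,9,10]=15  [2,3,4,6,9,10]=1  [3,4,6,8,9,10]=6  [4,6,7,8,9,10]=15  [5,6,7,8,9,10]=20
  size 7 → [0,5,6,7,8,9,10]=35  [1,2,3,4,6,9,10]=1  [2,3,4,6,8,9,10]=7  [3,4,6,7,8,9,10]=21  [4,5,6,7,8,9,10]=35
  size 8 → [0,4,5,6,7,8,9,10]=70  [1,2,3,4,6,8,9,10]=8  [2,3,4,6,7,8,9,10]=28  [3,4,5,6,7,8,9,10]=56
  size 9 → [0,3,4,5,6,7,8,9,10]=126  [1,2,3,4,6,7,8,9,10]=36  [2,3,4,5,6,7,8,9,10]=84
  first=0(d) contributes 120
  first=1(e) contributes 210
|[w]| = 330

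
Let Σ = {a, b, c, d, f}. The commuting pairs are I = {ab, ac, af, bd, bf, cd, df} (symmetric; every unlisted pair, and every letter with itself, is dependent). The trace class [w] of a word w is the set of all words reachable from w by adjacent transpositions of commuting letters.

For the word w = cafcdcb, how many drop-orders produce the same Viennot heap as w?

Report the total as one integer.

drop 0:c onto floor
drop 1:a onto floor
drop 2:f onto {0:c}
drop 3:c onto {2:f}
drop 4:d onto {1:a}
drop 5:c onto {3:c}
drop 6:b onto {5:c}
ground layer = {0:c, 1:a}
drop-orders for the pieces not yet dropped (sum over which currently-grounded one goes next):
  1 to go: {4} 1  {6} 1
  2 to go: {1,4} 1  {4,6} 2  {5,6} 1
  3 to go: {1,4,6} 3  {3,5,6} 1  {4,5,6} 3
  4 to go: {1,4,5,6} 6  {2,3,5,6} 1  {3,4,5,6} 4
  5 to go: {0,2,3,5,6} 1  {1,3,4,5,6} 10  {2,3,4,5,6} 5
  if 0:c drops first: 15 orders
  if 1:a drops first: 6 orders
heap linearizations: 21

21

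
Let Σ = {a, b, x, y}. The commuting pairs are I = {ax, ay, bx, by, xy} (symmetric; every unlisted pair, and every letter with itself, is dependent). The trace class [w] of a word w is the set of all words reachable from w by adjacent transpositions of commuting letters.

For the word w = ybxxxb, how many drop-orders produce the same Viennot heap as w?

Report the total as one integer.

0(y) covers ∅
1(b) covers ∅
2(x) covers ∅
3(x) covers 2:x
4(x) covers 3:x
5(b) covers 1:b
floor of heap: 0:y, 1:b, 2:x
completions by unplaced set U, small U first (add the entries for U minus each lowest piece of U):
  |U|=1: {0}:1  {4}:1  {5}:1
  |U|=2: {0,4}:2  {0,5}:2  {1,5}:1  {3,4}:1  {4,5}:2
  |U|=3: {0,1,5}:3  {0,3,4}:3  {0,4,5}:6  {1,4,5}:3  {2,3,4}:1  {3,4,5}:3
  |U|=4: {0,1,4,5}:12  {0,2,3,4}:4  {0,3,4,5}:12  {1,3,4,5}:6  {2,3,4,5}:4
  start at 0(y): 10
  start at 1(b): 20
  start at 2(x): 30
sum over floor = 60

60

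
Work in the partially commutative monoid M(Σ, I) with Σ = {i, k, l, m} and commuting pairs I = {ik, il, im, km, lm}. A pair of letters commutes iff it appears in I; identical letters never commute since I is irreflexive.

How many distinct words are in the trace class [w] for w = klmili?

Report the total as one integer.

60

#0=k has no predecessor
#1=l depends on [0:k]
#2=m has no predecessor
#3=i has no predecessor
#4=l depends on [1:l]
#5=i depends on [3:i]
sources: [0:k, 2:m, 3:i]
N(rest) = Σ N(rest − s) over sources s of rest; N(one piece) = 1:
  size 1 → [2]=1  [4]=1  [5]=1
  size 2 → [1,4]=1  [2,4]=2  [2,5]=2  [3,5]=1  [4,5]=2
  size 3 → [0,1,4]=1  [1,2,4]=3  [1,4,5]=3  [2,3,5]=3  [2,4,5]=6  [3,4,5]=3
  size 4 → [0,1,2,4]=4  [0,1,4,5]=4  [1,2,4,5]=12  [1,3,4,5]=6  [2,3,4,5]=12
  first=0(k) contributes 30
  first=2(m) contributes 10
  first=3(i) contributes 20
|[w]| = 60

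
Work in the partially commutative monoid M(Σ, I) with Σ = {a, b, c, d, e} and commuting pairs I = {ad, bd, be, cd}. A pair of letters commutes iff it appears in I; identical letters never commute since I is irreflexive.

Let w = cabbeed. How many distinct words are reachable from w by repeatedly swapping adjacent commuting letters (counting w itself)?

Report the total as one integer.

10

piece 0:c — minimal
piece 1:a rests on {0:c}
piece 2:b rests on {1:a}
piece 3:b rests on {2:b}
piece 4:e rests on {1:a}
piece 5:e rests on {4:e}
piece 6:d rests on {5:e}
minimal pieces: {0:c}
ways to finish when only these pieces remain (= sum over removing one remaining piece with nothing left below it):
  1 left: {3}→1  {6}→1
  2 left: {2,3}→1  {3,6}→2  {5,6}→1
  3 left: {2,3,6}→3  {3,5,6}→3  {4,5,6}→1
  4 left: {2,3,5,6}→6  {3,4,5,6}→4
  5 left: {2,3,4,5,6}→10
  placing 0:c first → 10 extensions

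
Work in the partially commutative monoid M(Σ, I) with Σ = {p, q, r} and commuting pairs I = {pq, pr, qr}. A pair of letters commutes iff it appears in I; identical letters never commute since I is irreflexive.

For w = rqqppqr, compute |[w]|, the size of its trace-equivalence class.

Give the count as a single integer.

210

#0=r has no predecessor
#1=q has no predecessor
#2=q depends on [1:q]
#3=p has no predecessor
#4=p depends on [3:p]
#5=q depends on [2:q]
#6=r depends on [0:r]
sources: [0:r, 1:q, 3:p]
N(rest) = Σ N(rest − s) over sources s of rest; N(one piece) = 1:
  size 1 → [4]=1  [5]=1  [6]=1
  size 2 → [0,6]=1  [2,5]=1  [3,4]=1  [4,5]=2  [4,6]=2  [5,6]=2
  size 3 → [0,4,6]=3  [0,5,6]=3  [1,2,5]=1  [2,4,5]=3  [2,5,6]=3  [3,4,5]=3  [3,4,6]=3  [4,5,6]=6
  size 4 → [0,2,5,6]=6  [0,3,4,6]=6  [0,4,5,6]=12  [1,2,4,5]=4  [1,2,5,6]=4  [2,3,4,5]=6  [2,4,5,6]=12  [3,4,5,6]=12
  size 5 → [0,1,2,5,6]=10  [0,2,4,5,6]=30  [0,3,4,5,6]=30  [1,2,3,4,5]=10  [1,2,4,5,6]=20  [2,3,4,5,6]=30
  first=0(r) contributes 60
  first=1(q) contributes 90
  first=3(p) contributes 60
|[w]| = 210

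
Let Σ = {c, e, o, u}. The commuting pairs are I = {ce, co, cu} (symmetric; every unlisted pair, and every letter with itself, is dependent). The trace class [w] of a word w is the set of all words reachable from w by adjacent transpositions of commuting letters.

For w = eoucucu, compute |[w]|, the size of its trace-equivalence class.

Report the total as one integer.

21

drop 0:e onto floor
drop 1:o onto {0:e}
drop 2:u onto {1:o}
drop 3:c onto floor
drop 4:u onto {2:u}
drop 5:c onto {3:c}
drop 6:u onto {4:u}
ground layer = {0:e, 3:c}
drop-orders for the pieces not yet dropped (sum over which currently-grounded one goes next):
  1 to go: {5} 1  {6} 1
  2 to go: {3,5} 1  {4,6} 1  {5,6} 2
  3 to go: {2,4,6} 1  {3,5,6} 3  {4,5,6} 3
  4 to go: {1,2,4,6} 1  {2,4,5,6} 4  {3,4,5,6} 6
  5 to go: {0,1,2,4,6} 1  {1,2,4,5,6} 5  {2,3,4,5,6} 10
  if 0:e drops first: 15 orders
  if 3:c drops first: 6 orders
heap linearizations: 21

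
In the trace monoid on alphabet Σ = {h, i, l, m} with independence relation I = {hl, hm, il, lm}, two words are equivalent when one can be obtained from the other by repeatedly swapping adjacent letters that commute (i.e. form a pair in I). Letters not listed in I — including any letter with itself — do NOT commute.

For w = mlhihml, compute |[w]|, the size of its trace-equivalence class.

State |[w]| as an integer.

84

#0=m has no predecessor
#1=l has no predecessor
#2=h has no predecessor
#3=i depends on [0:m, 2:h]
#4=h depends on [3:i]
#5=m depends on [3:i]
#6=l depends on [1:l]
sources: [0:m, 1:l, 2:h]
N(rest) = Σ N(rest − s) over sources s of rest; N(one piece) = 1:
  size 1 → [4]=1  [5]=1  [6]=1
  size 2 → [1,6]=1  [4,5]=2  [4,6]=2  [5,6]=2
  size 3 → [1,4,6]=3  [1,5,6]=3  [3,4,5]=2  [4,5,6]=6
  size 4 → [0,3,4,5]=2  [1,4,5,6]=12  [2,3,4,5]=2  [3,4,5,6]=8
  size 5 → [0,2,3,4,5]=4  [0,3,4,5,6]=10  [1,3,4,5,6]=20  [2,3,4,5,6]=10
  first=0(m) contributes 30
  first=1(l) contributes 24
  first=2(h) contributes 30
|[w]| = 84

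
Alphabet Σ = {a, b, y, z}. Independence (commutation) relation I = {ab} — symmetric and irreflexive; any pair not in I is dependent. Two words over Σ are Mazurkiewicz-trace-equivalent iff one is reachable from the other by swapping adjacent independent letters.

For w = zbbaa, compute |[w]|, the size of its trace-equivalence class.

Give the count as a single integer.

0(z) covers ∅
1(b) covers 0:z
2(b) covers 1:b
3(a) covers 0:z
4(a) covers 3:a
floor of heap: 0:z
completions by unplaced set U, small U first (add the entries for U minus each lowest piece of U):
  |U|=1: {2}:1  {4}:1
  |U|=2: {1,2}:1  {2,4}:2  {3,4}:1
  |U|=3: {1,2,4}:3  {2,3,4}:3
  start at 0(z): 6

6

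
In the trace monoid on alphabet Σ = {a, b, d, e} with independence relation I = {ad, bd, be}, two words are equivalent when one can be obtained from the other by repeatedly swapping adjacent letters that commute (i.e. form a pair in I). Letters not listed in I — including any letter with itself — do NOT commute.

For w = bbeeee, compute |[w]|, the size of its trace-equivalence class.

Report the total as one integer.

15

piece 0:b — minimal
piece 1:b rests on {0:b}
piece 2:e — minimal
piece 3:e rests on {2:e}
piece 4:e rests on {3:e}
piece 5:e rests on {4:e}
minimal pieces: {0:b, 2:e}
ways to finish when only these pieces remain (= sum over removing one remaining piece with nothing left below it):
  1 left: {1}→1  {5}→1
  2 left: {0,1}→1  {1,5}→2  {4,5}→1
  3 left: {0,1,5}→3  {1,4,5}→3  {3,4,5}→1
  4 left: {0,1,4,5}→6  {1,3,4,5}→4  {2,3,4,5}→1
  placing 0:b first → 5 extensions
  placing 2:e first → 10 extensions
total linear extensions = 15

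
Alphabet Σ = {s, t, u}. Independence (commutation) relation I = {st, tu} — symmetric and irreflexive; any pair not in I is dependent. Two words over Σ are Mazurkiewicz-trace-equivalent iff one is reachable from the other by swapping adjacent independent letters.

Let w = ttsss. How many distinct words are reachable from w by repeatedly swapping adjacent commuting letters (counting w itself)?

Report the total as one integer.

0(t) covers ∅
1(t) covers 0:t
2(s) covers ∅
3(s) covers 2:s
4(s) covers 3:s
floor of heap: 0:t, 2:s
completions by unplaced set U, small U first (add the entries for U minus each lowest piece of U):
  |U|=1: {1}:1  {4}:1
  |U|=2: {0,1}:1  {1,4}:2  {3,4}:1
  |U|=3: {0,1,4}:3  {1,3,4}:3  {2,3,4}:1
  start at 0(t): 4
  start at 2(s): 6
sum over floor = 10

10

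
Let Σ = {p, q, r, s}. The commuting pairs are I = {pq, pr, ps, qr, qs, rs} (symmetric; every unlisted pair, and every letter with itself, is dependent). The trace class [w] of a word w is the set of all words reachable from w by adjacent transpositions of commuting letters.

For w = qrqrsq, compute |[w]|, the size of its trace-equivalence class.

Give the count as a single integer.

0(q) covers ∅
1(r) covers ∅
2(q) covers 0:q
3(r) covers 1:r
4(s) covers ∅
5(q) covers 2:q
floor of heap: 0:q, 1:r, 4:s
completions by unplaced set U, small U first (add the entries for U minus each lowest piece of U):
  |U|=1: {3}:1  {4}:1  {5}:1
  |U|=2: {1,3}:1  {2,5}:1  {3,4}:2  {3,5}:2  {4,5}:2
  |U|=3: {0,2,5}:1  {1,3,4}:3  {1,3,5}:3  {2,3,5}:3  {2,4,5}:3  {3,4,5}:6
  |U|=4: {0,2,3,5}:4  {0,2,4,5}:4  {1,2,3,5}:6  {1,3,4,5}:12  {2,3,4,5}:12
  start at 0(q): 30
  start at 1(r): 20
  start at 4(s): 10
sum over floor = 60

60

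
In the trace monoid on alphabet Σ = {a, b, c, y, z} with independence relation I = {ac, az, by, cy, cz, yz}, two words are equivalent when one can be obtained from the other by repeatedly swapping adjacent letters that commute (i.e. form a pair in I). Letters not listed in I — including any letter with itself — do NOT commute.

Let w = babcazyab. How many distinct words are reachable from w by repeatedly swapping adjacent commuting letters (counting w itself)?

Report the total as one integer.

20

drop 0:b onto floor
drop 1:a onto {0:b}
drop 2:b onto {1:a}
drop 3:c onto {2:b}
drop 4:a onto {2:b}
drop 5:z onto {2:b}
drop 6:y onto {4:a}
drop 7:a onto {6:y}
drop 8:b onto {3:c, 5:z, 7:a}
ground layer = {0:b}
drop-orders for the pieces not yet dropped (sum over which currently-grounded one goes next):
  1 to go: {8} 1
  2 to go: {3,8} 1  {5,8} 1  {7,8} 1
  3 to go: {3,5,8} 2  {3,7,8} 2  {5,7,8} 2  {6,7,8} 1
  4 to go: {3,5,7,8} 6  {3,6,7,8} 3  {4,6,7,8} 1  {5,6,7,8} 3
  5 to go: {3,4,6,7,8} 4  {3,5,6,7,8} 12  {4,5,6,7,8} 4
  6 to go: {3,4,5,6,7,8} 20
  7 to go: {2,3,4,5,6,7,8} 20
  if 0:b drops first: 20 orders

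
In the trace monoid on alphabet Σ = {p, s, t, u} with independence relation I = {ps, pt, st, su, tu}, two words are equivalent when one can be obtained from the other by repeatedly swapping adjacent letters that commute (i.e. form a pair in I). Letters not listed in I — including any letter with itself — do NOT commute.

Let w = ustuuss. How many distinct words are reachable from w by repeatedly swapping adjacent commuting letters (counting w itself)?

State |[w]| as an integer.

140

drop 0:u onto floor
drop 1:s onto floor
drop 2:t onto floor
drop 3:u onto {0:u}
drop 4:u onto {3:u}
drop 5:s onto {1:s}
drop 6:s onto {5:s}
ground layer = {0:u, 1:s, 2:t}
drop-orders for the pieces not yet dropped (sum over which currently-grounded one goes next):
  1 to go: {2} 1  {4} 1  {6} 1
  2 to go: {2,4} 2  {2,6} 2  {3,4} 1  {4,6} 2  {5,6} 1
  3 to go: {0,3,4} 1  {1,5,6} 1  {2,3,4} 3  {2,4,6} 6  {2,5,6} 3  {3,4,6} 3  {4,5,6} 3
  4 to go: {0,2,3,4} 4  {0,3,4,6} 4  {1,2,5,6} 4  {1,4,5,6} 4  {2,3,4,6} 12  {2,4,5,6} 12  {3,4,5,6} 6
  5 to go: {0,2,3,4,6} 20  {0,3,4,5,6} 10  {1,2,4,5,6} 20  {1,3,4,5,6} 10  {2,3,4,5,6} 30
  if 0:u drops first: 60 orders
  if 1:s drops first: 60 orders
  if 2:t drops first: 20 orders
heap linearizations: 140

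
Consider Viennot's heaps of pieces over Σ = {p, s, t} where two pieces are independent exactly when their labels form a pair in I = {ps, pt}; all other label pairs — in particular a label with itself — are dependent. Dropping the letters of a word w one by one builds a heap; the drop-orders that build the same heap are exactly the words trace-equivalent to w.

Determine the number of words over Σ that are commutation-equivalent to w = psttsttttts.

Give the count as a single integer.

piece 0:p — minimal
piece 1:s — minimal
piece 2:t rests on {1:s}
piece 3:t rests on {2:t}
piece 4:s rests on {3:t}
piece 5:t rests on {4:s}
piece 6:t rests on {5:t}
piece 7:t rests on {6:t}
piece 8:t rests on {7:t}
piece 9:t rests on {8:t}
piece 10:s rests on {9:t}
minimal pieces: {0:p, 1:s}
ways to finish when only these pieces remain (= sum over removing one remaining piece with nothing left below it):
  1 left: {0}→1  {10}→1
  2 left: {0,10}→2  {9,10}→1
  3 left: {0,9,10}→3  {8,9,10}→1
  4 left: {0,8,9,10}→4  {7,8,9,10}→1
  5 left: {0,7,8,9,10}→5  {6,7,8,9,10}→1
  6 left: {0,6,7,8,9,10}→6  {5,6,7,8,9,10}→1
  7 left: {0,5,6,7,8,9,10}→7  {4,5,6,7,8,9,10}→1
  8 left: {0,4,5,6,7,8,9,10}→8  {3,4,5,6,7,8,9,10}→1
  9 left: {0,3,4,5,6,7,8,9,10}→9  {2,3,4,5,6,7,8,9,10}→1
  placing 0:p first → 1 extensions
  placing 1:s first → 10 extensions
total linear extensions = 11

11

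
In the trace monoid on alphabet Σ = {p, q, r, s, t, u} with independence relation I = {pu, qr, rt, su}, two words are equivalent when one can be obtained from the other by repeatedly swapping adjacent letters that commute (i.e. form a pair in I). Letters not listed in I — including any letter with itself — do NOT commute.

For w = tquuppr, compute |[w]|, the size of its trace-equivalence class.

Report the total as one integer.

#0=t has no predecessor
#1=q depends on [0:t]
#2=u depends on [1:q]
#3=u depends on [2:u]
#4=p depends on [1:q]
#5=p depends on [4:p]
#6=r depends on [3:u, 5:p]
sources: [0:t]
N(rest) = Σ N(rest − s) over sources s of rest; N(one piece) = 1:
  size 1 → [6]=1
  size 2 → [3,6]=1  [5,6]=1
  size 3 → [2,3,6]=1  [3,5,6]=2  [4,5,6]=1
  size 4 → [2,3,5,6]=3  [3,4,5,6]=3
  size 5 → [2,3,4,5,6]=6
  first=0(t) contributes 6

6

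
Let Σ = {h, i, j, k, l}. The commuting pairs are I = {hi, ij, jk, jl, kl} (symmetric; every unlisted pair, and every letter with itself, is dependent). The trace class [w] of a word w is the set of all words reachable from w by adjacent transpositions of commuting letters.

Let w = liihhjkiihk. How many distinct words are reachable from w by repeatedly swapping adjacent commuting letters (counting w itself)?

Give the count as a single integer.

drop 0:l onto floor
drop 1:i onto {0:l}
drop 2:i onto {1:i}
drop 3:h onto {0:l}
drop 4:h onto {3:h}
drop 5:j onto {4:h}
drop 6:k onto {2:i, 4:h}
drop 7:i onto {6:k}
drop 8:i onto {7:i}
drop 9:h onto {5:j, 6:k}
drop 10:k onto {8:i, 9:h}
ground layer = {0:l}
drop-orders for the pieces not yet dropped (sum over which currently-grounded one goes next):
  1 to go: {10} 1
  2 to go: {8,10} 1  {9,10} 1
  3 to go: {5,9,10} 1  {7,8,10} 1  {8,9,10} 2
  4 to go: {5,8,9,10} 3  {7,8,9,10} 3
  5 to go: {5,7,8,9,10} 6  {6,7,8,9,10} 3
  6 to go: {2,6,7,8,9,10} 3  {5,6,7,8,9,10} 9
  7 to go: {1,2,6,7,8,9,10} 3  {2,5,6,7,8,9,10} 12  {4,5,6,7,8,9,10} 9
  8 to go: {1,2,5,6,7,8,9,10} 15  {2,4,5,6,7,8,9,10} 21  {3,4,5,6,7,8,9,10} 9
  9 to go: {1,2,4,5,6,7,8,9,10} 36  {2,3,4,5,6,7,8,9,10} 30
  if 0:l drops first: 66 orders

66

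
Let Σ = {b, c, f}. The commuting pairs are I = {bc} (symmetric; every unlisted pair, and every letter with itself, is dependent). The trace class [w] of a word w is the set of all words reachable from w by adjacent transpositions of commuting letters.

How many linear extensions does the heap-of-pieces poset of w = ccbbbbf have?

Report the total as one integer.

15

0(c) covers ∅
1(c) covers 0:c
2(b) covers ∅
3(b) covers 2:b
4(b) covers 3:b
5(b) covers 4:b
6(f) covers 1:c, 5:b
floor of heap: 0:c, 2:b
completions by unplaced set U, small U first (add the entries for U minus each lowest piece of U):
  |U|=1: {6}:1
  |U|=2: {1,6}:1  {5,6}:1
  |U|=3: {0,1,6}:1  {1,5,6}:2  {4,5,6}:1
  |U|=4: {0,1,5,6}:3  {1,4,5,6}:3  {3,4,5,6}:1
  |U|=5: {0,1,4,5,6}:6  {1,3,4,5,6}:4  {2,3,4,5,6}:1
  start at 0(c): 5
  start at 2(b): 10
sum over floor = 15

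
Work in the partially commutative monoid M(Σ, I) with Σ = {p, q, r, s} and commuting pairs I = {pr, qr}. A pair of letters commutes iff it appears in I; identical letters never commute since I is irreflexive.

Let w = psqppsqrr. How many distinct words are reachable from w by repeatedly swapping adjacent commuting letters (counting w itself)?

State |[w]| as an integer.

3

drop 0:p onto floor
drop 1:s onto {0:p}
drop 2:q onto {1:s}
drop 3:p onto {2:q}
drop 4:p onto {3:p}
drop 5:s onto {4:p}
drop 6:q onto {5:s}
drop 7:r onto {5:s}
drop 8:r onto {7:r}
ground layer = {0:p}
drop-orders for the pieces not yet dropped (sum over which currently-grounded one goes next):
  1 to go: {6} 1  {8} 1
  2 to go: {6,8} 2  {7,8} 1
  3 to go: {6,7,8} 3
  4 to go: {5,6,7,8} 3
  5 to go: {4,5,6,7,8} 3
  6 to go: {3,4,5,6,7,8} 3
  7 to go: {2,3,4,5,6,7,8} 3
  if 0:p drops first: 3 orders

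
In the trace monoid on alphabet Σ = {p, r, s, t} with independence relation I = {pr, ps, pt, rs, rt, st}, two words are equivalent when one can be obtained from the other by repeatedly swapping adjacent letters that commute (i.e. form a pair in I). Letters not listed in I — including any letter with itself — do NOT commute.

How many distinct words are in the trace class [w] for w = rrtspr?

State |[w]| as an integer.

#0=r has no predecessor
#1=r depends on [0:r]
#2=t has no predecessor
#3=s has no predecessor
#4=p has no predecessor
#5=r depends on [1:r]
sources: [0:r, 2:t, 3:s, 4:p]
N(rest) = Σ N(rest − s) over sources s of rest; N(one piece) = 1:
  size 1 → [2]=1  [3]=1  [4]=1  [5]=1
  size 2 → [1,5]=1  [2,3]=2  [2,4]=2  [2,5]=2  [3,4]=2  [3,5]=2  [4,5]=2
  size 3 → [0,1,5]=1  [1,2,5]=3  [1,3,5]=3  [1,4,5]=3  [2,3,4]=6  [2,3,5]=6  [2,4,5]=6  [3,4,5]=6
  size 4 → [0,1,2,5]=4  [0,1,3,5]=4  [0,1,4,5]=4  [1,2,3,5]=12  [1,2,4,5]=12  [1,3,4,5]=12  [2,3,4,5]=24
  first=0(r) contributes 60
  first=2(t) contributes 20
  first=3(s) contributes 20
  first=4(p) contributes 20
|[w]| = 120

120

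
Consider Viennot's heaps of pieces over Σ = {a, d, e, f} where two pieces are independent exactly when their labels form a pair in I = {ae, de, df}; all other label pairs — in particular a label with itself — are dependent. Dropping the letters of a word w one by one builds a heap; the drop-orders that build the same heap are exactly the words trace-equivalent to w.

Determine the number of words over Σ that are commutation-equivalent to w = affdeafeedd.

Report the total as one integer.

85

piece 0:a — minimal
piece 1:f rests on {0:a}
piece 2:f rests on {1:f}
piece 3:d rests on {0:a}
piece 4:e rests on {2:f}
piece 5:a rests on {2:f, 3:d}
piece 6:f rests on {4:e, 5:a}
piece 7:e rests on {6:f}
piece 8:e rests on {7:e}
piece 9:d rests on {5:a}
piece 10:d rests on {9:d}
minimal pieces: {0:a}
ways to finish when only these pieces remain (= sum over removing one remaining piece with nothing left below it):
  1 left: {8}→1  {10}→1
  2 left: {7,8}→1  {8,10}→2  {9,10}→1
  3 left: {6,7,8}→1  {7,8,10}→3  {8,9,10}→3
  4 left: {4,6,7,8}→1  {6,7,8,10}→4  {7,8,9,10}→6
  5 left: {4,6,7,8,10}→5  {6,7,8,9,10}→10
  6 left: {4,6,7,8,9,10}→15  {5,6,7,8,9,10}→10
  7 left: {3,5,6,7,8,9,10}→10  {4,5,6,7,8,9,10}→25
  8 left: {2,4,5,6,7,8,9,10}→25  {3,4,5,6,7,8,9,10}→35
  9 left: {1,2,4,5,6,7,8,9,10}→25  {2,3,4,5,6,7,8,9,10}→60
  placing 0:a first → 85 extensions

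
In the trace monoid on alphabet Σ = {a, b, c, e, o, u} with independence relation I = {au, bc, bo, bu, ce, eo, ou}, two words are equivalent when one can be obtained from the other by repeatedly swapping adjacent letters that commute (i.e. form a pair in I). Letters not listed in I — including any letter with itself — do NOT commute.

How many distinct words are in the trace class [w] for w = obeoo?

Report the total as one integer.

10

0(o) covers ∅
1(b) covers ∅
2(e) covers 1:b
3(o) covers 0:o
4(o) covers 3:o
floor of heap: 0:o, 1:b
completions by unplaced set U, small U first (add the entries for U minus each lowest piece of U):
  |U|=1: {2}:1  {4}:1
  |U|=2: {1,2}:1  {2,4}:2  {3,4}:1
  |U|=3: {0,3,4}:1  {1,2,4}:3  {2,3,4}:3
  start at 0(o): 6
  start at 1(b): 4
sum over floor = 10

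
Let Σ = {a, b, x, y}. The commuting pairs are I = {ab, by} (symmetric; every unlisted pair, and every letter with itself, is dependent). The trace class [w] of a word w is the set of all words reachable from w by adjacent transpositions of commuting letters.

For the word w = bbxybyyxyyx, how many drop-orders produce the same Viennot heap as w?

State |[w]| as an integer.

4

#0=b has no predecessor
#1=b depends on [0:b]
#2=x depends on [1:b]
#3=y depends on [2:x]
#4=b depends on [2:x]
#5=y depends on [3:y]
#6=y depends on [5:y]
#7=x depends on [4:b, 6:y]
#8=y depends on [7:x]
#9=y depends on [8:y]
#10=x depends on [9:y]
sources: [0:b]
N(rest) = Σ N(rest − s) over sources s of rest; N(one piece) = 1:
  size 1 → [10]=1
  size 2 → [9,10]=1
  size 3 → [8,9,10]=1
  size 4 → [7,8,9,10]=1
  size 5 → [4,7,8,9,10]=1  [6,7,8,9,10]=1
  size 6 → [4,6,7,8,9,10]=2  [5,6,7,8,9,10]=1
  size 7 → [3,5,6,7,8,9,10]=1  [4,5,6,7,8,9,10]=3
  size 8 → [3,4,5,6,7,8,9,10]=4
  size 9 → [2,3,4,5,6,7,8,9,10]=4
  first=0(b) contributes 4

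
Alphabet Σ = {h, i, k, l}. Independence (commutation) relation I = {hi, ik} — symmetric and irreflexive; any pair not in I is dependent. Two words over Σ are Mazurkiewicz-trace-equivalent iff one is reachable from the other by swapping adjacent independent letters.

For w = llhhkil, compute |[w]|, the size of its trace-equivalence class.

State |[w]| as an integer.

#0=l has no predecessor
#1=l depends on [0:l]
#2=h depends on [1:l]
#3=h depends on [2:h]
#4=k depends on [3:h]
#5=i depends on [1:l]
#6=l depends on [4:k, 5:i]
sources: [0:l]
N(rest) = Σ N(rest − s) over sources s of rest; N(one piece) = 1:
  size 1 → [6]=1
  size 2 → [4,6]=1  [5,6]=1
  size 3 → [3,4,6]=1  [4,5,6]=2
  size 4 → [2,3,4,6]=1  [3,4,5,6]=3
  size 5 → [2,3,4,5,6]=4
  first=0(l) contributes 4

4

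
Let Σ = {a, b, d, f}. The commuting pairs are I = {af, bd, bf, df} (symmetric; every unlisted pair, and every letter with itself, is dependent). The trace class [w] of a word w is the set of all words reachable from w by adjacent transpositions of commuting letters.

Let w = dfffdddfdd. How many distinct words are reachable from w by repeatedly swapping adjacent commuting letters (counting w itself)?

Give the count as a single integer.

210

#0=d has no predecessor
#1=f has no predecessor
#2=f depends on [1:f]
#3=f depends on [2:f]
#4=d depends on [0:d]
#5=d depends on [4:d]
#6=d depends on [5:d]
#7=f depends on [3:f]
#8=d depends on [6:d]
#9=d depends on [8:d]
sources: [0:d, 1:f]
N(rest) = Σ N(rest − s) over sources s of rest; N(one piece) = 1:
  size 1 → [7]=1  [9]=1
  size 2 → [3,7]=1  [7,9]=2  [8,9]=1
  size 3 → [2,3,7]=1  [3,7,9]=3  [6,8,9]=1  [7,8,9]=3
  size 4 → [1,2,3,7]=1  [2,3,7,9]=4  [3,7,8,9]=6  [5,6,8,9]=1  [6,7,8,9]=4
  size 5 → [1,2,3,7,9]=5  [2,3,7,8,9]=10  [3,6,7,8,9]=10  [4,5,6,8,9]=1  [5,6,7,8,9]=5
  size 6 → [0,4,5,6,8,9]=1  [1,2,3,7,8,9]=15  [2,3,6,7,8,9]=20  [3,5,6,7,8,9]=15  [4,5,6,7,8,9]=6
  size 7 → [0,4,5,6,7,8,9]=7  [1,2,3,6,7,8,9]=35  [2,3,5,6,7,8,9]=35  [3,4,5,6,7,8,9]=21
  size 8 → [0,3,4,5,6,7,8,9]=28  [1,2,3,5,6,7,8,9]=70  [2,3,4,5,6,7,8,9]=56
  first=0(d) contributes 126
  first=1(f) contributes 84
|[w]| = 210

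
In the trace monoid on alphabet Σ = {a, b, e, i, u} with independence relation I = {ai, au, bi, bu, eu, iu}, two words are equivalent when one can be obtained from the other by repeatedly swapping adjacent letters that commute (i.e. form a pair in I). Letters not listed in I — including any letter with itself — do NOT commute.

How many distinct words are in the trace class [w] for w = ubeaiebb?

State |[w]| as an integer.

drop 0:u onto floor
drop 1:b onto floor
drop 2:e onto {1:b}
drop 3:a onto {2:e}
drop 4:i onto {2:e}
drop 5:e onto {3:a, 4:i}
drop 6:b onto {5:e}
drop 7:b onto {6:b}
ground layer = {0:u, 1:b}
drop-orders for the pieces not yet dropped (sum over which currently-grounded one goes next):
  1 to go: {0} 1  {7} 1
  2 to go: {0,7} 2  {6,7} 1
  3 to go: {0,6,7} 3  {5,6,7} 1
  4 to go: {0,5,6,7} 4  {3,5,6,7} 1  {4,5,6,7} 1
  5 to go: {0,3,5,6,7} 5  {0,4,5,6,7} 5  {3,4,5,6,7} 2
  6 to go: {0,3,4,5,6,7} 12  {2,3,4,5,6,7} 2
  if 0:u drops first: 2 orders
  if 1:b drops first: 14 orders
heap linearizations: 16

16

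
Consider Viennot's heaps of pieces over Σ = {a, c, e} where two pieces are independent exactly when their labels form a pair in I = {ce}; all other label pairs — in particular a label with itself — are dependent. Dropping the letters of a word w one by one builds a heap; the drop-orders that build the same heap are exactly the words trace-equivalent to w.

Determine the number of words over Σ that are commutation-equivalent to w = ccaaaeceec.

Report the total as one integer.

10

piece 0:c — minimal
piece 1:c rests on {0:c}
piece 2:a rests on {1:c}
piece 3:a rests on {2:a}
piece 4:a rests on {3:a}
piece 5:e rests on {4:a}
piece 6:c rests on {4:a}
piece 7:e rests on {5:e}
piece 8:e rests on {7:e}
piece 9:c rests on {6:c}
minimal pieces: {0:c}
ways to finish when only these pieces remain (= sum over removing one remaining piece with nothing left below it):
  1 left: {8}→1  {9}→1
  2 left: {6,9}→1  {7,8}→1  {8,9}→2
  3 left: {5,7,8}→1  {6,8,9}→3  {7,8,9}→3
  4 left: {5,7,8,9}→4  {6,7,8,9}→6
  5 left: {5,6,7,8,9}→10
  6 left: {4,5,6,7,8,9}→10
  7 left: {3,4,5,6,7,8,9}→10
  8 left: {2,3,4,5,6,7,8,9}→10
  placing 0:c first → 10 extensions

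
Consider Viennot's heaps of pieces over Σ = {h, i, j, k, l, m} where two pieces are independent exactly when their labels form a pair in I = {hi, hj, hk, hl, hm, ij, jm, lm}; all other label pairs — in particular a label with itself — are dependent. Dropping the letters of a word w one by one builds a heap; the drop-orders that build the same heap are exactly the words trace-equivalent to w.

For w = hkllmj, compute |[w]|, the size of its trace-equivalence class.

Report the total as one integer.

24

#0=h has no predecessor
#1=k has no predecessor
#2=l depends on [1:k]
#3=l depends on [2:l]
#4=m depends on [1:k]
#5=j depends on [3:l]
sources: [0:h, 1:k]
N(rest) = Σ N(rest − s) over sources s of rest; N(one piece) = 1:
  size 1 → [0]=1  [4]=1  [5]=1
  size 2 → [0,4]=2  [0,5]=2  [3,5]=1  [4,5]=2
  size 3 → [0,3,5]=3  [0,4,5]=6  [2,3,5]=1  [3,4,5]=3
  size 4 → [0,2,3,5]=4  [0,3,4,5]=12  [2,3,4,5]=4
  first=0(h) contributes 4
  first=1(k) contributes 20
|[w]| = 24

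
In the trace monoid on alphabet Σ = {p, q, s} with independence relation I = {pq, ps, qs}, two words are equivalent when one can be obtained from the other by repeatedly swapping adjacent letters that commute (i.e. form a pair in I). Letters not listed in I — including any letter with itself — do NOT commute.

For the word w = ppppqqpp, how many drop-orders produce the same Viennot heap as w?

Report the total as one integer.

drop 0:p onto floor
drop 1:p onto {0:p}
drop 2:p onto {1:p}
drop 3:p onto {2:p}
drop 4:q onto floor
drop 5:q onto {4:q}
drop 6:p onto {3:p}
drop 7:p onto {6:p}
ground layer = {0:p, 4:q}
drop-orders for the pieces not yet dropped (sum over which currently-grounded one goes next):
  1 to go: {5} 1  {7} 1
  2 to go: {4,5} 1  {5,7} 2  {6,7} 1
  3 to go: {3,6,7} 1  {4,5,7} 3  {5,6,7} 3
  4 to go: {2,3,6,7} 1  {3,5,6,7} 4  {4,5,6,7} 6
  5 to go: {1,2,3,6,7} 1  {2,3,5,6,7} 5  {3,4,5,6,7} 10
  6 to go: {0,1,2,3,6,7} 1  {1,2,3,5,6,7} 6  {2,3,4,5,6,7} 15
  if 0:p drops first: 21 orders
  if 4:q drops first: 7 orders
heap linearizations: 28

28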